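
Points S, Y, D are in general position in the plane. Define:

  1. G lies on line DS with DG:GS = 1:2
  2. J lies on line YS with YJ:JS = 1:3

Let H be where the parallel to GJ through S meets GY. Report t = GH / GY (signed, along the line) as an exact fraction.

Work in coordinates with S = (0, 0), Y = (1, 0), D = (0, 1).
1. G lies on line DS with DG:GS = 1:2 ⇒ G = (0, 2/3)
2. J lies on line YS with YJ:JS = 1:3 ⇒ J = (3/4, 0)
through S parallel to GJ: direction (3/4, -2/3); meets GY at H = (-3, 8/3)
H = G + t·(Y−G) with t = -3

t = -3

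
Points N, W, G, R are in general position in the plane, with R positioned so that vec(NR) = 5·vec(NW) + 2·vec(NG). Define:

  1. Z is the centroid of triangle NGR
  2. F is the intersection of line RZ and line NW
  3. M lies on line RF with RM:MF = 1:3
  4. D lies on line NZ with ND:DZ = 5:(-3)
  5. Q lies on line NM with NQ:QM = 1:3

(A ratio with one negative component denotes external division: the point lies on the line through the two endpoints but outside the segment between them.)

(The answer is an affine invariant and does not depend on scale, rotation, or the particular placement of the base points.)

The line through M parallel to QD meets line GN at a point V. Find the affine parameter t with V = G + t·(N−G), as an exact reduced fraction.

t = 13/8

Assign N = (0, 0), W = (1, 0), G = (0, 1), R = (5, 2) — the answer is frame-independent, so this choice is without loss of generality.
1. Z is the centroid of triangle NGR ⇒ Z = (5/3, 1)
2. F is the intersection of line RZ and line NW ⇒ F = (-5/3, 0)
3. M lies on line RF with RM:MF = 1:3 ⇒ M = (10/3, 3/2)
4. D lies on line NZ with ND:DZ = 5:(-3) ⇒ D = (25/6, 5/2)
5. Q lies on line NM with NQ:QM = 1:3 ⇒ Q = (5/6, 3/8)
through M parallel to QD: direction (10/3, 17/8); meets GN at V = (0, -5/8)
V = G + t·(N−G) with t = 13/8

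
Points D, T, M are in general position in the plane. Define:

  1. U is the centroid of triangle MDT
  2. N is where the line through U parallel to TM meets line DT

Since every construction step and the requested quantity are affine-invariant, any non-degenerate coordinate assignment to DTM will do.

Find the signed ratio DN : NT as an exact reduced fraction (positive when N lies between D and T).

Set D = (0, 0), T = (1, 0), M = (0, 1); any affine frame gives the same invariant.
1. U is the centroid of triangle MDT ⇒ U = (1/3, 1/3)
2. N is where the line through U parallel to TM meets line DT ⇒ N = (2/3, 0)
N = D + t·(T−D) with t = 2/3, so DN:NT = t:(1−t) = 2/3:1/3

DN:NT = 2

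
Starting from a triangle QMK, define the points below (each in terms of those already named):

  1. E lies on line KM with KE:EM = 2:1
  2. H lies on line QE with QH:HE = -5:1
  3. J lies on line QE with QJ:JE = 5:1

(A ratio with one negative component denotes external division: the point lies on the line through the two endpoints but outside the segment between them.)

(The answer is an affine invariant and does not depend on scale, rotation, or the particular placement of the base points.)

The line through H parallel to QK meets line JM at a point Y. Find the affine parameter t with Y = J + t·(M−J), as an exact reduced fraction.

Choose coordinates Q = (0, 0), M = (1, 0), K = (0, 1).
1. E lies on line KM with KE:EM = 2:1 ⇒ E = (2/3, 1/3)
2. H lies on line QE with QH:HE = -5:1 ⇒ H = (5/6, 5/12)
3. J lies on line QE with QJ:JE = 5:1 ⇒ J = (5/9, 5/18)
through H parallel to QK: direction (0, 1); meets JM at Y = (5/6, 5/48)
Y = J + t·(M−J) with t = 5/8

t = 5/8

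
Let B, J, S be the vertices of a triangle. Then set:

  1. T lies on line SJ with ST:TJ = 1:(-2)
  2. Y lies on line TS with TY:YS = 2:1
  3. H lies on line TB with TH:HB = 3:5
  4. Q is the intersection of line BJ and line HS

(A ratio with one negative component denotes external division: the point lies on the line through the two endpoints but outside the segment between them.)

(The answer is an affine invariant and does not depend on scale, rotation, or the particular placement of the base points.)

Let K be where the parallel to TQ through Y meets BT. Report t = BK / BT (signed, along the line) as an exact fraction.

Assign B = (0, 0), J = (1, 0), S = (0, 1) — the answer is frame-independent, so this choice is without loss of generality.
1. T lies on line SJ with ST:TJ = 1:(-2) ⇒ T = (-1, 2)
2. Y lies on line TS with TY:YS = 2:1 ⇒ Y = (-1/3, 4/3)
3. H lies on line TB with TH:HB = 3:5 ⇒ H = (-5/8, 5/4)
4. Q is the intersection of line BJ and line HS ⇒ Q = (5/2, 0)
through Y parallel to TQ: direction (7/2, -2); meets BT at K = (-4/5, 8/5)
K = B + t·(T−B) with t = 4/5

t = 4/5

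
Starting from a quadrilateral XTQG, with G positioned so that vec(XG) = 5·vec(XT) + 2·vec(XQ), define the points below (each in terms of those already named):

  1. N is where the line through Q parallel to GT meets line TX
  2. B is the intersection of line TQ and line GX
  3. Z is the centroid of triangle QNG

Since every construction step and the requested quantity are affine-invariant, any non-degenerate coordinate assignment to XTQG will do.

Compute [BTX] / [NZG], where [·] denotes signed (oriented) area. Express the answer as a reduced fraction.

[BTX]:[NZG] = 2/7

Set X = (0, 0), T = (1, 0), Q = (0, 1), G = (5, 2); any affine frame gives the same invariant.
1. N is where the line through Q parallel to GT meets line TX ⇒ N = (-2, 0)
2. B is the intersection of line TQ and line GX ⇒ B = (5/7, 2/7)
3. Z is the centroid of triangle QNG ⇒ Z = (1, 1)
2·[BTX] = -2/7, 2·[NZG] = -1
[BTX]:[NZG] = -2/7:-1 = 2/7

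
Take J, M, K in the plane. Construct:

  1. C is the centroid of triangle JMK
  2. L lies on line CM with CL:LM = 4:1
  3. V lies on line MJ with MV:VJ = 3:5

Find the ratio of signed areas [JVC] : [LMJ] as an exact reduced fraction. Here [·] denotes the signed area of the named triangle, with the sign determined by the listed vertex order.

[JVC]:[LMJ] = -25/8

Choose coordinates J = (0, 0), M = (1, 0), K = (0, 1).
1. C is the centroid of triangle JMK ⇒ C = (1/3, 1/3)
2. L lies on line CM with CL:LM = 4:1 ⇒ L = (13/15, 1/15)
3. V lies on line MJ with MV:VJ = 3:5 ⇒ V = (5/8, 0)
2·[JVC] = 5/24, 2·[LMJ] = -1/15
[JVC]:[LMJ] = 5/24:-1/15 = -25/8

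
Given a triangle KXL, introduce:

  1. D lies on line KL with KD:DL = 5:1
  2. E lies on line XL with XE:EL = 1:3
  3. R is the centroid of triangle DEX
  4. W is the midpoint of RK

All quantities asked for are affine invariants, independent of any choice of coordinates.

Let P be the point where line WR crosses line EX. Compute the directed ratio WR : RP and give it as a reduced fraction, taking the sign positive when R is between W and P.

Assign K = (0, 0), X = (1, 0), L = (0, 1) — the answer is frame-independent, so this choice is without loss of generality.
1. D lies on line KL with KD:DL = 5:1 ⇒ D = (0, 5/6)
2. E lies on line XL with XE:EL = 1:3 ⇒ E = (3/4, 1/4)
3. R is the centroid of triangle DEX ⇒ R = (7/12, 13/36)
4. W is the midpoint of RK ⇒ W = (7/24, 13/72)
line WR meets EX at P = (21/34, 13/34)
R = W + t·(P−W) with t = 17/19, so WR:RP = 17/19:2/19

WR:RP = 17/2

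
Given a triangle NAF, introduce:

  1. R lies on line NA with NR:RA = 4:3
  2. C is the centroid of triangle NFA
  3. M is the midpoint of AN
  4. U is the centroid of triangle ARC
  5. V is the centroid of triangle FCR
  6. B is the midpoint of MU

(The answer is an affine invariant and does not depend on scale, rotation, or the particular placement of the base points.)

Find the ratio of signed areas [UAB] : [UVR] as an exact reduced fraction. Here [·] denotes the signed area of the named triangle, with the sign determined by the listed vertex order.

[UAB]:[UVR] = -21/44

Work in coordinates with N = (0, 0), A = (1, 0), F = (0, 1).
1. R lies on line NA with NR:RA = 4:3 ⇒ R = (4/7, 0)
2. C is the centroid of triangle NFA ⇒ C = (1/3, 1/3)
3. M is the midpoint of AN ⇒ M = (1/2, 0)
4. U is the centroid of triangle ARC ⇒ U = (40/63, 1/9)
5. V is the centroid of triangle FCR ⇒ V = (19/63, 4/9)
6. B is the midpoint of MU ⇒ B = (143/252, 1/18)
2·[UAB] = -1/36, 2·[UVR] = 11/189
[UAB]:[UVR] = -1/36:11/189 = -21/44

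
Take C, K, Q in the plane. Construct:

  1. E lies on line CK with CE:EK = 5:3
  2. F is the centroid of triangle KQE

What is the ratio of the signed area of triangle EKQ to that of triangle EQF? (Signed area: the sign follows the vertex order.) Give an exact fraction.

Assign C = (0, 0), K = (1, 0), Q = (0, 1) — the answer is frame-independent, so this choice is without loss of generality.
1. E lies on line CK with CE:EK = 5:3 ⇒ E = (5/8, 0)
2. F is the centroid of triangle KQE ⇒ F = (13/24, 1/3)
2·[EKQ] = 3/8, 2·[EQF] = -1/8
[EKQ]:[EQF] = 3/8:-1/8 = -3

[EKQ]:[EQF] = -3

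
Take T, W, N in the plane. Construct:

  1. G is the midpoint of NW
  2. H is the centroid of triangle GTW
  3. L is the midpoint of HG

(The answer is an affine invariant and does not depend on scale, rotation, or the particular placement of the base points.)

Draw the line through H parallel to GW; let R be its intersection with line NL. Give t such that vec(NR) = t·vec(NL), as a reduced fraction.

t = 2

Set T = (0, 0), W = (1, 0), N = (0, 1); any affine frame gives the same invariant.
1. G is the midpoint of NW ⇒ G = (1/2, 1/2)
2. H is the centroid of triangle GTW ⇒ H = (1/2, 1/6)
3. L is the midpoint of HG ⇒ L = (1/2, 1/3)
through H parallel to GW: direction (1/2, -1/2); meets NL at R = (1, -1/3)
R = N + t·(L−N) with t = 2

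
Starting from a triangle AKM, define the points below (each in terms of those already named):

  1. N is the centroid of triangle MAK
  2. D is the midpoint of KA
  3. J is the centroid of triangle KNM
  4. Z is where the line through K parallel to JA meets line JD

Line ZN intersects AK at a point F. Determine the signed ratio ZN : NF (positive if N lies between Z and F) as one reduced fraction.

ZN:NF = -7/3

Assign A = (0, 0), K = (1, 0), M = (0, 1) — the answer is frame-independent, so this choice is without loss of generality.
1. N is the centroid of triangle MAK ⇒ N = (1/3, 1/3)
2. D is the midpoint of KA ⇒ D = (1/2, 0)
3. J is the centroid of triangle KNM ⇒ J = (4/9, 4/9)
4. Z is where the line through K parallel to JA meets line JD ⇒ Z = (5/9, -4/9)
line ZN meets AK at F = (3/7, 0)
N = Z + t·(F−Z) with t = 7/4, so ZN:NF = 7/4:-3/4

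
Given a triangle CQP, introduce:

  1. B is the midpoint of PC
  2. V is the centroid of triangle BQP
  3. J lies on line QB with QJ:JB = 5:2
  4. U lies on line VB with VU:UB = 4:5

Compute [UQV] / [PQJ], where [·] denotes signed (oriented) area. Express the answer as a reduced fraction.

[UQV]:[PQJ] = -28/135

Set C = (0, 0), Q = (1, 0), P = (0, 1); any affine frame gives the same invariant.
1. B is the midpoint of PC ⇒ B = (0, 1/2)
2. V is the centroid of triangle BQP ⇒ V = (1/3, 1/2)
3. J lies on line QB with QJ:JB = 5:2 ⇒ J = (2/7, 5/14)
4. U lies on line VB with VU:UB = 4:5 ⇒ U = (5/27, 1/2)
2·[UQV] = 2/27, 2·[PQJ] = -5/14
[UQV]:[PQJ] = 2/27:-5/14 = -28/135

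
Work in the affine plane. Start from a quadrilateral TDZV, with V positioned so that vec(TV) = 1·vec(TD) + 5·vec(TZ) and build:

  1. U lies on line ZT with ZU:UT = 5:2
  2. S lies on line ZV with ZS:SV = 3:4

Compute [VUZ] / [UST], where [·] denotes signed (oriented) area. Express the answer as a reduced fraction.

[VUZ]:[UST] = 35/6

Work in coordinates with T = (0, 0), D = (1, 0), Z = (0, 1), V = (1, 5).
1. U lies on line ZT with ZU:UT = 5:2 ⇒ U = (0, 2/7)
2. S lies on line ZV with ZS:SV = 3:4 ⇒ S = (3/7, 19/7)
2·[VUZ] = -5/7, 2·[UST] = -6/49
[VUZ]:[UST] = -5/7:-6/49 = 35/6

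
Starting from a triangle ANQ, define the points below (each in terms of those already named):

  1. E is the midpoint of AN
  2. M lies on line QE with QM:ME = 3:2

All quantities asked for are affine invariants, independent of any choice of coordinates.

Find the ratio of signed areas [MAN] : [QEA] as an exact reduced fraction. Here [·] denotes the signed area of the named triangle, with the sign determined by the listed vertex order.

Assign A = (0, 0), N = (1, 0), Q = (0, 1) — the answer is frame-independent, so this choice is without loss of generality.
1. E is the midpoint of AN ⇒ E = (1/2, 0)
2. M lies on line QE with QM:ME = 3:2 ⇒ M = (3/10, 2/5)
2·[MAN] = 2/5, 2·[QEA] = -1/2
[MAN]:[QEA] = 2/5:-1/2 = -4/5

[MAN]:[QEA] = -4/5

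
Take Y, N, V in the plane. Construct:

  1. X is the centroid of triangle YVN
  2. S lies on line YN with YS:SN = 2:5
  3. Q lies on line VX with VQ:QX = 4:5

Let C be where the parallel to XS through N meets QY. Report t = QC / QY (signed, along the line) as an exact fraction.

t = -20

Choose coordinates Y = (0, 0), N = (1, 0), V = (0, 1).
1. X is the centroid of triangle YVN ⇒ X = (1/3, 1/3)
2. S lies on line YN with YS:SN = 2:5 ⇒ S = (2/7, 0)
3. Q lies on line VX with VQ:QX = 4:5 ⇒ Q = (4/27, 19/27)
through N parallel to XS: direction (-1/21, -1/3); meets QY at C = (28/9, 133/9)
C = Q + t·(Y−Q) with t = -20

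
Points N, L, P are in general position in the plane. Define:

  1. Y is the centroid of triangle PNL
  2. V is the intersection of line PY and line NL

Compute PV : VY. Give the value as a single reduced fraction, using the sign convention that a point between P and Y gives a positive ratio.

Work in coordinates with N = (0, 0), L = (1, 0), P = (0, 1).
1. Y is the centroid of triangle PNL ⇒ Y = (1/3, 1/3)
2. V is the intersection of line PY and line NL ⇒ V = (1/2, 0)
V = P + t·(Y−P) with t = 3/2, so PV:VY = t:(1−t) = 3/2:-1/2

PV:VY = -3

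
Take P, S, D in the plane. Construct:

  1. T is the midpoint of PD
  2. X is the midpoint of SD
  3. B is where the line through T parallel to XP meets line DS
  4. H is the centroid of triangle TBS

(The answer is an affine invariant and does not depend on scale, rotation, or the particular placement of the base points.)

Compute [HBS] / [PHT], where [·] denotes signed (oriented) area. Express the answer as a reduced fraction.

[HBS]:[PHT] = -3/5

Set P = (0, 0), S = (1, 0), D = (0, 1); any affine frame gives the same invariant.
1. T is the midpoint of PD ⇒ T = (0, 1/2)
2. X is the midpoint of SD ⇒ X = (1/2, 1/2)
3. B is where the line through T parallel to XP meets line DS ⇒ B = (1/4, 3/4)
4. H is the centroid of triangle TBS ⇒ H = (5/12, 5/12)
2·[HBS] = -1/8, 2·[PHT] = 5/24
[HBS]:[PHT] = -1/8:5/24 = -3/5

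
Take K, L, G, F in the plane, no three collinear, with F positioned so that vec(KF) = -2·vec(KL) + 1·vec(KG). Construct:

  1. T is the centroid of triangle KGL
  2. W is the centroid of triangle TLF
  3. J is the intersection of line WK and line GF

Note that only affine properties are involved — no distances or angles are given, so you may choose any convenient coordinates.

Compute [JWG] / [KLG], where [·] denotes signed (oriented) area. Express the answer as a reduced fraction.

Choose coordinates K = (0, 0), L = (1, 0), G = (0, 1), F = (-2, 1).
1. T is the centroid of triangle KGL ⇒ T = (1/3, 1/3)
2. W is the centroid of triangle TLF ⇒ W = (-2/9, 4/9)
3. J is the intersection of line WK and line GF ⇒ J = (-1/2, 1)
2·[JWG] = 5/18, 2·[KLG] = 1
[JWG]:[KLG] = 5/18:1 = 5/18

[JWG]:[KLG] = 5/18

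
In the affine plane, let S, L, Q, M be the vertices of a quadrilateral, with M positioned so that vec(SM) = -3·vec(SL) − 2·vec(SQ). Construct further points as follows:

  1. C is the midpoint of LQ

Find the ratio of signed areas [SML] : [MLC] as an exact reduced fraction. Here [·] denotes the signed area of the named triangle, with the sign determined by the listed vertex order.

Work in coordinates with S = (0, 0), L = (1, 0), Q = (0, 1), M = (-3, -2).
1. C is the midpoint of LQ ⇒ C = (1/2, 1/2)
2·[SML] = 2, 2·[MLC] = 3
[SML]:[MLC] = 2:3 = 2/3

[SML]:[MLC] = 2/3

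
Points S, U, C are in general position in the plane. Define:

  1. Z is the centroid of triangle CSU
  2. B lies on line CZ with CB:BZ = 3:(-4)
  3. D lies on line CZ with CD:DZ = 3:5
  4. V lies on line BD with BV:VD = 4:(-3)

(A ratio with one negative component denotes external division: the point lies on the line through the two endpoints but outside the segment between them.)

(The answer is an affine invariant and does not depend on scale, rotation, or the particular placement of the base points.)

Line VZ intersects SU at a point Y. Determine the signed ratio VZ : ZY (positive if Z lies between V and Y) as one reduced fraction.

Choose coordinates S = (0, 0), U = (1, 0), C = (0, 1).
1. Z is the centroid of triangle CSU ⇒ Z = (1/3, 1/3)
2. B lies on line CZ with CB:BZ = 3:(-4) ⇒ B = (-1, 3)
3. D lies on line CZ with CD:DZ = 3:5 ⇒ D = (1/8, 3/4)
4. V lies on line BD with BV:VD = 4:(-3) ⇒ V = (7/2, -6)
line VZ meets SU at Y = (1/2, 0)
Z = V + t·(Y−V) with t = 19/18, so VZ:ZY = 19/18:-1/18

VZ:ZY = -19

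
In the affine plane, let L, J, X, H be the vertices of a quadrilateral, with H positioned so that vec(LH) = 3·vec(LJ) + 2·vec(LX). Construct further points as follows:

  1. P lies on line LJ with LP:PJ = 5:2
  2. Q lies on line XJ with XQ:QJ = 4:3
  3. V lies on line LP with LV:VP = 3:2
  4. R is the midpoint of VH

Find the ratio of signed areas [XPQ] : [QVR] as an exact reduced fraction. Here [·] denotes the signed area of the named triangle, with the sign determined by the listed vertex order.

[XPQ]:[QVR] = 2/5

Set L = (0, 0), J = (1, 0), X = (0, 1), H = (3, 2); any affine frame gives the same invariant.
1. P lies on line LJ with LP:PJ = 5:2 ⇒ P = (5/7, 0)
2. Q lies on line XJ with XQ:QJ = 4:3 ⇒ Q = (4/7, 3/7)
3. V lies on line LP with LV:VP = 3:2 ⇒ V = (3/7, 0)
4. R is the midpoint of VH ⇒ R = (12/7, 1)
2·[XPQ] = 8/49, 2·[QVR] = 20/49
[XPQ]:[QVR] = 8/49:20/49 = 2/5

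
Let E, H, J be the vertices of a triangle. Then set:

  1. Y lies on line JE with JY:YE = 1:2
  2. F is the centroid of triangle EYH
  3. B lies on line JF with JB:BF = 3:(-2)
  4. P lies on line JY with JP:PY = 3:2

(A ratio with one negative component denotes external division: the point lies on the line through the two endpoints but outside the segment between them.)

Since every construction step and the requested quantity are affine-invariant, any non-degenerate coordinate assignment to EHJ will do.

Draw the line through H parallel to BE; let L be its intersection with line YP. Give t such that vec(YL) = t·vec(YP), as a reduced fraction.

t = 5

Set E = (0, 0), H = (1, 0), J = (0, 1); any affine frame gives the same invariant.
1. Y lies on line JE with JY:YE = 1:2 ⇒ Y = (0, 2/3)
2. F is the centroid of triangle EYH ⇒ F = (1/3, 2/9)
3. B lies on line JF with JB:BF = 3:(-2) ⇒ B = (1, -4/3)
4. P lies on line JY with JP:PY = 3:2 ⇒ P = (0, 4/5)
through H parallel to BE: direction (-1, 4/3); meets YP at L = (0, 4/3)
L = Y + t·(P−Y) with t = 5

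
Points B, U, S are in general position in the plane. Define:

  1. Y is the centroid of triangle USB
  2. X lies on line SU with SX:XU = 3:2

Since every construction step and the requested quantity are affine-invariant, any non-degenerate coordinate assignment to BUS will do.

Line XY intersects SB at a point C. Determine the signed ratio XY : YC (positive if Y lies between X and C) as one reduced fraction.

Set B = (0, 0), U = (1, 0), S = (0, 1); any affine frame gives the same invariant.
1. Y is the centroid of triangle USB ⇒ Y = (1/3, 1/3)
2. X lies on line SU with SX:XU = 3:2 ⇒ X = (3/5, 2/5)
line XY meets SB at C = (0, 1/4)
Y = X + t·(C−X) with t = 4/9, so XY:YC = 4/9:5/9

XY:YC = 4/5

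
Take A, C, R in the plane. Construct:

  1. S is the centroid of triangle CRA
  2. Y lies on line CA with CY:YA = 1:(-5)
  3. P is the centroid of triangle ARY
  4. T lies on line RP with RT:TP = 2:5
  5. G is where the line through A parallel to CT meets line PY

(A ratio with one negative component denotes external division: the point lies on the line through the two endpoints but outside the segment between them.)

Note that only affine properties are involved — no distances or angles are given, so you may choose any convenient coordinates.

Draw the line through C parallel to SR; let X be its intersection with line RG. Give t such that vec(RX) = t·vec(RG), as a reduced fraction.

Set A = (0, 0), C = (1, 0), R = (0, 1); any affine frame gives the same invariant.
1. S is the centroid of triangle CRA ⇒ S = (1/3, 1/3)
2. Y lies on line CA with CY:YA = 1:(-5) ⇒ Y = (5/4, 0)
3. P is the centroid of triangle ARY ⇒ P = (5/12, 1/3)
4. T lies on line RP with RT:TP = 2:5 ⇒ T = (5/42, 17/21)
5. G is where the line through A parallel to CT meets line PY ⇒ G = (-185/192, 85/96)
through C parallel to SR: direction (-1/3, 2/3); meets RG at X = (185/392, 207/196)
X = R + t·(G−R) with t = -24/49

t = -24/49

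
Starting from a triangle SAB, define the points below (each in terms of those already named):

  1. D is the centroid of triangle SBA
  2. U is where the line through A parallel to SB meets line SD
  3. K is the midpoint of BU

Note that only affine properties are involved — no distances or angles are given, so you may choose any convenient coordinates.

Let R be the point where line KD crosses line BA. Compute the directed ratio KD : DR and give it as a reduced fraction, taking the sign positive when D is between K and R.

KD:DR = -5/2

Work in coordinates with S = (0, 0), A = (1, 0), B = (0, 1).
1. D is the centroid of triangle SBA ⇒ D = (1/3, 1/3)
2. U is where the line through A parallel to SB meets line SD ⇒ U = (1, 1)
3. K is the midpoint of BU ⇒ K = (1/2, 1)
line KD meets BA at R = (2/5, 3/5)
D = K + t·(R−K) with t = 5/3, so KD:DR = 5/3:-2/3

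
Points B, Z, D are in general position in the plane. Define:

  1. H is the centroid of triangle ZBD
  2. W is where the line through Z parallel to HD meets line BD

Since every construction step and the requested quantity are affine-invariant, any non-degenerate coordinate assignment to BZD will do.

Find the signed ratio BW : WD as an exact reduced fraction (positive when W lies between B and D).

BW:WD = -2

Assign B = (0, 0), Z = (1, 0), D = (0, 1) — the answer is frame-independent, so this choice is without loss of generality.
1. H is the centroid of triangle ZBD ⇒ H = (1/3, 1/3)
2. W is where the line through Z parallel to HD meets line BD ⇒ W = (0, 2)
W = B + t·(D−B) with t = 2, so BW:WD = t:(1−t) = 2:-1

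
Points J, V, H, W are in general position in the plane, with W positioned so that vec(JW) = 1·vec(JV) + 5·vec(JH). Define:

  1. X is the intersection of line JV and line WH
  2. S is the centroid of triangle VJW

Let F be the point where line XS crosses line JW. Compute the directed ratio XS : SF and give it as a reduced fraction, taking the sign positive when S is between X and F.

XS:SF = -7/4

Set J = (0, 0), V = (1, 0), H = (0, 1), W = (1, 5); any affine frame gives the same invariant.
1. X is the intersection of line JV and line WH ⇒ X = (-1/4, 0)
2. S is the centroid of triangle VJW ⇒ S = (2/3, 5/3)
line XS meets JW at F = (1/7, 5/7)
S = X + t·(F−X) with t = 7/3, so XS:SF = 7/3:-4/3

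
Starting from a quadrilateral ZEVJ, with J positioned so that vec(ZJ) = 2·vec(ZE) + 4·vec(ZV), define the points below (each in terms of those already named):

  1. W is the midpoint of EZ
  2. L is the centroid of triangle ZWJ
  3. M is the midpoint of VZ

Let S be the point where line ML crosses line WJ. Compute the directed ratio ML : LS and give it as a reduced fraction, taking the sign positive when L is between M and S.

Work in coordinates with Z = (0, 0), E = (1, 0), V = (0, 1), J = (2, 4).
1. W is the midpoint of EZ ⇒ W = (1/2, 0)
2. L is the centroid of triangle ZWJ ⇒ L = (5/6, 4/3)
3. M is the midpoint of VZ ⇒ M = (0, 1/2)
line ML meets WJ at S = (11/10, 8/5)
L = M + t·(S−M) with t = 25/33, so ML:LS = 25/33:8/33

ML:LS = 25/8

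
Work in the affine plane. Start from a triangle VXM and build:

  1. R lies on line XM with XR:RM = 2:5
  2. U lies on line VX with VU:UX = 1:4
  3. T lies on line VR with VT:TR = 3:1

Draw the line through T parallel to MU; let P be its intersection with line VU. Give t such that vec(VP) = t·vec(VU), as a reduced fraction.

t = 81/28

Set V = (0, 0), X = (1, 0), M = (0, 1); any affine frame gives the same invariant.
1. R lies on line XM with XR:RM = 2:5 ⇒ R = (5/7, 2/7)
2. U lies on line VX with VU:UX = 1:4 ⇒ U = (1/5, 0)
3. T lies on line VR with VT:TR = 3:1 ⇒ T = (15/28, 3/14)
through T parallel to MU: direction (1/5, -1); meets VU at P = (81/140, 0)
P = V + t·(U−V) with t = 81/28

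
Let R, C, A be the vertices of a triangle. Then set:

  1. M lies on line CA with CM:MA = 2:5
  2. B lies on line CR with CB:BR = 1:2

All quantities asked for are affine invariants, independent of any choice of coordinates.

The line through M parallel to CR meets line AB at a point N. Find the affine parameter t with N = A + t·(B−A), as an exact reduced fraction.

Set R = (0, 0), C = (1, 0), A = (0, 1); any affine frame gives the same invariant.
1. M lies on line CA with CM:MA = 2:5 ⇒ M = (5/7, 2/7)
2. B lies on line CR with CB:BR = 1:2 ⇒ B = (2/3, 0)
through M parallel to CR: direction (-1, 0); meets AB at N = (10/21, 2/7)
N = A + t·(B−A) with t = 5/7

t = 5/7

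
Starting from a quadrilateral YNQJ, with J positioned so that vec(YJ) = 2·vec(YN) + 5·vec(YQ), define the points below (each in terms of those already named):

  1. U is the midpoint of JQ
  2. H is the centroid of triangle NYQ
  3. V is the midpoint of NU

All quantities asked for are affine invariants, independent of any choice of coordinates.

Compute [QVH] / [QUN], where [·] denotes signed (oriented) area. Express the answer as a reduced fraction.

Assign Y = (0, 0), N = (1, 0), Q = (0, 1), J = (2, 5) — the answer is frame-independent, so this choice is without loss of generality.
1. U is the midpoint of JQ ⇒ U = (1, 3)
2. H is the centroid of triangle NYQ ⇒ H = (1/3, 1/3)
3. V is the midpoint of NU ⇒ V = (1, 3/2)
2·[QVH] = -5/6, 2·[QUN] = -3
[QVH]:[QUN] = -5/6:-3 = 5/18

[QVH]:[QUN] = 5/18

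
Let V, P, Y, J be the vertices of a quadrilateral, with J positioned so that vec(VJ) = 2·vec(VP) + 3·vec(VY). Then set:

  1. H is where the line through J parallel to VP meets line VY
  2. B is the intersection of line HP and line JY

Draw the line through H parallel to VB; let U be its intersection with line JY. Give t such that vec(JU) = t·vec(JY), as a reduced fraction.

Choose coordinates V = (0, 0), P = (1, 0), Y = (0, 1), J = (2, 3).
1. H is where the line through J parallel to VP meets line VY ⇒ H = (0, 3)
2. B is the intersection of line HP and line JY ⇒ B = (1/2, 3/2)
through H parallel to VB: direction (1/2, 3/2); meets JY at U = (-1, 0)
U = J + t·(Y−J) with t = 3/2

t = 3/2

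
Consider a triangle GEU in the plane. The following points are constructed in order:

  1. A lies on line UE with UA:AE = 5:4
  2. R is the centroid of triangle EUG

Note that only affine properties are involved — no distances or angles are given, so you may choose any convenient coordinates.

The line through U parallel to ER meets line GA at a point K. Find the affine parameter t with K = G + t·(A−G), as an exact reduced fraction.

t = 18/13

Assign G = (0, 0), E = (1, 0), U = (0, 1) — the answer is frame-independent, so this choice is without loss of generality.
1. A lies on line UE with UA:AE = 5:4 ⇒ A = (5/9, 4/9)
2. R is the centroid of triangle EUG ⇒ R = (1/3, 1/3)
through U parallel to ER: direction (-2/3, 1/3); meets GA at K = (10/13, 8/13)
K = G + t·(A−G) with t = 18/13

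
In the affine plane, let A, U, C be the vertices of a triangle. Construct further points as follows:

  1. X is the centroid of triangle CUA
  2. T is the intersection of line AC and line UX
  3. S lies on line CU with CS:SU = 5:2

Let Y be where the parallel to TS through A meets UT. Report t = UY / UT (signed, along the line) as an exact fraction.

t = -3/2

Choose coordinates A = (0, 0), U = (1, 0), C = (0, 1).
1. X is the centroid of triangle CUA ⇒ X = (1/3, 1/3)
2. T is the intersection of line AC and line UX ⇒ T = (0, 1/2)
3. S lies on line CU with CS:SU = 5:2 ⇒ S = (5/7, 2/7)
through A parallel to TS: direction (5/7, -3/14); meets UT at Y = (5/2, -3/4)
Y = U + t·(T−U) with t = -3/2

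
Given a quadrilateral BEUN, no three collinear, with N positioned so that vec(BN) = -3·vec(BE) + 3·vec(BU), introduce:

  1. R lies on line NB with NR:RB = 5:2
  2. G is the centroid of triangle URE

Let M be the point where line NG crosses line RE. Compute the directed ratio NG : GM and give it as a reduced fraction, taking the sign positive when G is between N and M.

NG:GM = 38/7

Assign B = (0, 0), E = (1, 0), U = (0, 1), N = (-3, 3) — the answer is frame-independent, so this choice is without loss of generality.
1. R lies on line NB with NR:RB = 5:2 ⇒ R = (-6/7, 6/7)
2. G is the centroid of triangle URE ⇒ G = (1/21, 13/21)
line NG meets RE at M = (81/133, 24/133)
G = N + t·(M−N) with t = 38/45, so NG:GM = 38/45:7/45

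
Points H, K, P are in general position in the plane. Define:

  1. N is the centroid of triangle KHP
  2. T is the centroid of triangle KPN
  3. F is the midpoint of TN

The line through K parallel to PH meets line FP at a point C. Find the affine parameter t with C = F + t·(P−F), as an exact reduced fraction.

Work in coordinates with H = (0, 0), K = (1, 0), P = (0, 1).
1. N is the centroid of triangle KHP ⇒ N = (1/3, 1/3)
2. T is the centroid of triangle KPN ⇒ T = (4/9, 4/9)
3. F is the midpoint of TN ⇒ F = (7/18, 7/18)
through K parallel to PH: direction (0, -1); meets FP at C = (1, -4/7)
C = F + t·(P−F) with t = -11/7

t = -11/7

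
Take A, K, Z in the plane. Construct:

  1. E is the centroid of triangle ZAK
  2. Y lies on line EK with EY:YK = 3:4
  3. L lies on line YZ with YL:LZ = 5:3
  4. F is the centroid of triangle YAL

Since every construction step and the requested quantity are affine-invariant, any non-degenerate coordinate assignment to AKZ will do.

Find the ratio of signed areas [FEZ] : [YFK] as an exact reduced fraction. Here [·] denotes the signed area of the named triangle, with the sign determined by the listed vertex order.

Set A = (0, 0), K = (1, 0), Z = (0, 1); any affine frame gives the same invariant.
1. E is the centroid of triangle ZAK ⇒ E = (1/3, 1/3)
2. Y lies on line EK with EY:YK = 3:4 ⇒ Y = (13/21, 4/21)
3. L lies on line YZ with YL:LZ = 5:3 ⇒ L = (13/56, 39/56)
4. F is the centroid of triangle YAL ⇒ F = (143/504, 149/504)
2·[FEZ] = 23/504, 2·[YFK] = 1/42
[FEZ]:[YFK] = 23/504:1/42 = 23/12

[FEZ]:[YFK] = 23/12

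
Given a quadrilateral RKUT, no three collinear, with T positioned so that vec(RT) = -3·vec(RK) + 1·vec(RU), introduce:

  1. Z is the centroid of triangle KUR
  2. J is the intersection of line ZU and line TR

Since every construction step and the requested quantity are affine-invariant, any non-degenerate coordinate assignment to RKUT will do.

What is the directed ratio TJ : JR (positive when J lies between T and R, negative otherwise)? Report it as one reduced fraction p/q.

TJ:JR = -6

Assign R = (0, 0), K = (1, 0), U = (0, 1), T = (-3, 1) — the answer is frame-independent, so this choice is without loss of generality.
1. Z is the centroid of triangle KUR ⇒ Z = (1/3, 1/3)
2. J is the intersection of line ZU and line TR ⇒ J = (3/5, -1/5)
J = T + t·(R−T) with t = 6/5, so TJ:JR = t:(1−t) = 6/5:-1/5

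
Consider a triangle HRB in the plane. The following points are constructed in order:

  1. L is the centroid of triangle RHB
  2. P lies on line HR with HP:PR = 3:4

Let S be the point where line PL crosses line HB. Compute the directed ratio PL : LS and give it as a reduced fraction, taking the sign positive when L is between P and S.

Set H = (0, 0), R = (1, 0), B = (0, 1); any affine frame gives the same invariant.
1. L is the centroid of triangle RHB ⇒ L = (1/3, 1/3)
2. P lies on line HR with HP:PR = 3:4 ⇒ P = (3/7, 0)
line PL meets HB at S = (0, 3/2)
L = P + t·(S−P) with t = 2/9, so PL:LS = 2/9:7/9

PL:LS = 2/7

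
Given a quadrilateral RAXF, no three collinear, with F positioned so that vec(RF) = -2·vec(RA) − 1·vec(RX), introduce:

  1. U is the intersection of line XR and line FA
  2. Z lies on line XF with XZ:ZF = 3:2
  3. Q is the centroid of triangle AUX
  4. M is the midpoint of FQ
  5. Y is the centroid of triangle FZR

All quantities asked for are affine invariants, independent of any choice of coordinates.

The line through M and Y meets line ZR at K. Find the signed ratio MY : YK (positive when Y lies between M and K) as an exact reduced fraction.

Work in coordinates with R = (0, 0), A = (1, 0), X = (0, 1), F = (-2, -1).
1. U is the intersection of line XR and line FA ⇒ U = (0, -1/3)
2. Z lies on line XF with XZ:ZF = 3:2 ⇒ Z = (-6/5, -1/5)
3. Q is the centroid of triangle AUX ⇒ Q = (1/3, 2/9)
4. M is the midpoint of FQ ⇒ M = (-5/6, -7/18)
5. Y is the centroid of triangle FZR ⇒ Y = (-16/15, -2/5)
line MY meets ZR at K = (-44/15, -22/45)
Y = M + t·(K−M) with t = 1/9, so MY:YK = 1/9:8/9

MY:YK = 1/8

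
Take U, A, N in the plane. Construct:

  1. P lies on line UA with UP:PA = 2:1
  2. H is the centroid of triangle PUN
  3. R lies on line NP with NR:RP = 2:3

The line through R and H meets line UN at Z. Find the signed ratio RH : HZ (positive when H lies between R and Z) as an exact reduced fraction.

RH:HZ = 1/5

Assign U = (0, 0), A = (1, 0), N = (0, 1) — the answer is frame-independent, so this choice is without loss of generality.
1. P lies on line UA with UP:PA = 2:1 ⇒ P = (2/3, 0)
2. H is the centroid of triangle PUN ⇒ H = (2/9, 1/3)
3. R lies on line NP with NR:RP = 2:3 ⇒ R = (4/15, 3/5)
line RH meets UN at Z = (0, -1)
H = R + t·(Z−R) with t = 1/6, so RH:HZ = 1/6:5/6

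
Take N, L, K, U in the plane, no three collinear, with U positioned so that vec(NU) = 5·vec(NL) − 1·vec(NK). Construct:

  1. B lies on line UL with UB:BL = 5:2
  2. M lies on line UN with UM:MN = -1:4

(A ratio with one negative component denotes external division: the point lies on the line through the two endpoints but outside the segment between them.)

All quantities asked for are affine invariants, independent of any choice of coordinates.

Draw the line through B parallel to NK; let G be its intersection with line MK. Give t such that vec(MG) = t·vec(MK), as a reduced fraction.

Work in coordinates with N = (0, 0), L = (1, 0), K = (0, 1), U = (5, -1).
1. B lies on line UL with UB:BL = 5:2 ⇒ B = (15/7, -2/7)
2. M lies on line UN with UM:MN = -1:4 ⇒ M = (20/3, -4/3)
through B parallel to NK: direction (0, 1); meets MK at G = (15/7, 1/4)
G = M + t·(K−M) with t = 19/28

t = 19/28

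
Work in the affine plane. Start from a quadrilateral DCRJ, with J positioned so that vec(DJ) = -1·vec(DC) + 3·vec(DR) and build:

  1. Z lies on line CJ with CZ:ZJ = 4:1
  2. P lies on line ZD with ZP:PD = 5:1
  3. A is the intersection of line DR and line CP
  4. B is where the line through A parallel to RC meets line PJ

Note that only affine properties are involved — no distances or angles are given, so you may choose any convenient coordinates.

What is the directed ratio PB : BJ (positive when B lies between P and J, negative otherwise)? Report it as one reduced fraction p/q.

Set D = (0, 0), C = (1, 0), R = (0, 1), J = (-1, 3); any affine frame gives the same invariant.
1. Z lies on line CJ with CZ:ZJ = 4:1 ⇒ Z = (-3/5, 12/5)
2. P lies on line ZD with ZP:PD = 5:1 ⇒ P = (-1/10, 2/5)
3. A is the intersection of line DR and line CP ⇒ A = (0, 4/11)
4. B is where the line through A parallel to RC meets line PJ ⇒ B = (-25/187, 93/187)
B = P + t·(J−P) with t = 7/187, so PB:BJ = t:(1−t) = 7/187:180/187

PB:BJ = 7/180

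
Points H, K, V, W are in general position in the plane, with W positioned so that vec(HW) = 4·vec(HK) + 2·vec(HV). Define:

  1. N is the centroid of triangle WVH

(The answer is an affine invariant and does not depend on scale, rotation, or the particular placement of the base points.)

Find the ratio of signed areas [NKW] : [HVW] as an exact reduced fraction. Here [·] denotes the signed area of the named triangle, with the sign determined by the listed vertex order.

Assign H = (0, 0), K = (1, 0), V = (0, 1), W = (4, 2) — the answer is frame-independent, so this choice is without loss of generality.
1. N is the centroid of triangle WVH ⇒ N = (4/3, 1)
2·[NKW] = 7/3, 2·[HVW] = -4
[NKW]:[HVW] = 7/3:-4 = -7/12

[NKW]:[HVW] = -7/12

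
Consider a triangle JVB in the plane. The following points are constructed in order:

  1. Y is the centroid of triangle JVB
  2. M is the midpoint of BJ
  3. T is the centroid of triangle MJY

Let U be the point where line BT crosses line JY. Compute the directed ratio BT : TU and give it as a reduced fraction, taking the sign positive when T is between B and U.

Choose coordinates J = (0, 0), V = (1, 0), B = (0, 1).
1. Y is the centroid of triangle JVB ⇒ Y = (1/3, 1/3)
2. M is the midpoint of BJ ⇒ M = (0, 1/2)
3. T is the centroid of triangle MJY ⇒ T = (1/9, 5/18)
line BT meets JY at U = (2/15, 2/15)
T = B + t·(U−B) with t = 5/6, so BT:TU = 5/6:1/6

BT:TU = 5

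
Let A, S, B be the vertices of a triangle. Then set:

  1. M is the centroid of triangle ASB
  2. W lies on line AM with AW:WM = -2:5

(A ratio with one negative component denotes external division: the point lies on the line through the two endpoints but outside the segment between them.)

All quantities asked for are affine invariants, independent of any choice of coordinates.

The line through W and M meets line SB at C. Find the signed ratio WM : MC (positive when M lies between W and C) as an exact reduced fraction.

Choose coordinates A = (0, 0), S = (1, 0), B = (0, 1).
1. M is the centroid of triangle ASB ⇒ M = (1/3, 1/3)
2. W lies on line AM with AW:WM = -2:5 ⇒ W = (-2/9, -2/9)
line WM meets SB at C = (1/2, 1/2)
M = W + t·(C−W) with t = 10/13, so WM:MC = 10/13:3/13

WM:MC = 10/3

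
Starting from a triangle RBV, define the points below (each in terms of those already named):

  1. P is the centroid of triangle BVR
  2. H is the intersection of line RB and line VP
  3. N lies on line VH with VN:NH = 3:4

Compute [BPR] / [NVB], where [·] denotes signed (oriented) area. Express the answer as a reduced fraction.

Assign R = (0, 0), B = (1, 0), V = (0, 1) — the answer is frame-independent, so this choice is without loss of generality.
1. P is the centroid of triangle BVR ⇒ P = (1/3, 1/3)
2. H is the intersection of line RB and line VP ⇒ H = (1/2, 0)
3. N lies on line VH with VN:NH = 3:4 ⇒ N = (3/14, 4/7)
2·[BPR] = 1/3, 2·[NVB] = -3/14
[BPR]:[NVB] = 1/3:-3/14 = -14/9

[BPR]:[NVB] = -14/9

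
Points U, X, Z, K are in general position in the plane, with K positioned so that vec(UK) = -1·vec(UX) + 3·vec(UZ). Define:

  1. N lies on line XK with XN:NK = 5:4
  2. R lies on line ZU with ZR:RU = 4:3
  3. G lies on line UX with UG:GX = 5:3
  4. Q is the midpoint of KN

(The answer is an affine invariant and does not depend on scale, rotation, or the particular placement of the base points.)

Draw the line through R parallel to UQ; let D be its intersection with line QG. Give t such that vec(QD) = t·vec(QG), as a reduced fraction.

Set U = (0, 0), X = (1, 0), Z = (0, 1), K = (-1, 3); any affine frame gives the same invariant.
1. N lies on line XK with XN:NK = 5:4 ⇒ N = (-1/9, 5/3)
2. R lies on line ZU with ZR:RU = 4:3 ⇒ R = (0, 3/7)
3. G lies on line UX with UG:GX = 5:3 ⇒ G = (5/8, 0)
4. Q is the midpoint of KN ⇒ Q = (-5/9, 7/3)
through R parallel to UQ: direction (-5/9, 7/3); meets QG at D = (-160/441, 41/21)
D = Q + t·(G−Q) with t = 8/49

t = 8/49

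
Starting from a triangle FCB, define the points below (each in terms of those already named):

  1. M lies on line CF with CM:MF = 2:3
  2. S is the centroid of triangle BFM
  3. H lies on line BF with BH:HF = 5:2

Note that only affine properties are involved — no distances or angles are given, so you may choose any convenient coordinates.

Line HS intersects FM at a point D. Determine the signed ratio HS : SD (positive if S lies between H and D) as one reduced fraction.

HS:SD = -1/7

Assign F = (0, 0), C = (1, 0), B = (0, 1) — the answer is frame-independent, so this choice is without loss of generality.
1. M lies on line CF with CM:MF = 2:3 ⇒ M = (3/5, 0)
2. S is the centroid of triangle BFM ⇒ S = (1/5, 1/3)
3. H lies on line BF with BH:HF = 5:2 ⇒ H = (0, 2/7)
line HS meets FM at D = (-6/5, 0)
S = H + t·(D−H) with t = -1/6, so HS:SD = -1/6:7/6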